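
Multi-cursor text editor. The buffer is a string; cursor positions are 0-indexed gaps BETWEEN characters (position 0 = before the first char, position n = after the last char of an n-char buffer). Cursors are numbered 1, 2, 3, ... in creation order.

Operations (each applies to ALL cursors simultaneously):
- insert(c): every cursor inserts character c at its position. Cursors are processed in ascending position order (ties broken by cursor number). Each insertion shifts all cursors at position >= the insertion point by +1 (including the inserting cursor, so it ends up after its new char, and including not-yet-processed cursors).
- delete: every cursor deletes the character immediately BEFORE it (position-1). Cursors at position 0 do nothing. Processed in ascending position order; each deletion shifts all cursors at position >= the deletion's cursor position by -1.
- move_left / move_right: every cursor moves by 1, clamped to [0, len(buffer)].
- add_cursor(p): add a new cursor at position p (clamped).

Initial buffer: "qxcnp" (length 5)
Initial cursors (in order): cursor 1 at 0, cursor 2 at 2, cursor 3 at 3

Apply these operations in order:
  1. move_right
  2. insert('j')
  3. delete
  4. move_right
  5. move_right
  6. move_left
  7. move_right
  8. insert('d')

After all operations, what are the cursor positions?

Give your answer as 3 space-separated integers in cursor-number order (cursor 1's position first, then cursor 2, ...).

Answer: 4 8 8

Derivation:
After op 1 (move_right): buffer="qxcnp" (len 5), cursors c1@1 c2@3 c3@4, authorship .....
After op 2 (insert('j')): buffer="qjxcjnjp" (len 8), cursors c1@2 c2@5 c3@7, authorship .1..2.3.
After op 3 (delete): buffer="qxcnp" (len 5), cursors c1@1 c2@3 c3@4, authorship .....
After op 4 (move_right): buffer="qxcnp" (len 5), cursors c1@2 c2@4 c3@5, authorship .....
After op 5 (move_right): buffer="qxcnp" (len 5), cursors c1@3 c2@5 c3@5, authorship .....
After op 6 (move_left): buffer="qxcnp" (len 5), cursors c1@2 c2@4 c3@4, authorship .....
After op 7 (move_right): buffer="qxcnp" (len 5), cursors c1@3 c2@5 c3@5, authorship .....
After op 8 (insert('d')): buffer="qxcdnpdd" (len 8), cursors c1@4 c2@8 c3@8, authorship ...1..23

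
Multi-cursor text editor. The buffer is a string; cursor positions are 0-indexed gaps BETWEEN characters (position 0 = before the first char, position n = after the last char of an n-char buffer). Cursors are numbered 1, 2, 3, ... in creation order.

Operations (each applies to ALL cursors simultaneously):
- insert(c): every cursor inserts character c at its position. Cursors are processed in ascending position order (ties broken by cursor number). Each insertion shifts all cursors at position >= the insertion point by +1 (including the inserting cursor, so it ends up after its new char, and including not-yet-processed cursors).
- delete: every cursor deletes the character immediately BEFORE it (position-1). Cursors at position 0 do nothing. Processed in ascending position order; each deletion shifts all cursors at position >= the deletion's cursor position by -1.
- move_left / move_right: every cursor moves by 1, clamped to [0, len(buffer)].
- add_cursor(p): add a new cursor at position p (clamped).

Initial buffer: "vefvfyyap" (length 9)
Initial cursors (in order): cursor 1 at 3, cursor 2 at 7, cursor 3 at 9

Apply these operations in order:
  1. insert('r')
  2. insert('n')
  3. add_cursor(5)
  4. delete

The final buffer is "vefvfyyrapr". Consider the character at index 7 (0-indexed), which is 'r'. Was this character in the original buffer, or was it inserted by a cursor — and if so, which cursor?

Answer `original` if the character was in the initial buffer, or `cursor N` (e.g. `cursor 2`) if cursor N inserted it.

Answer: cursor 2

Derivation:
After op 1 (insert('r')): buffer="vefrvfyyrapr" (len 12), cursors c1@4 c2@9 c3@12, authorship ...1....2..3
After op 2 (insert('n')): buffer="vefrnvfyyrnaprn" (len 15), cursors c1@5 c2@11 c3@15, authorship ...11....22..33
After op 3 (add_cursor(5)): buffer="vefrnvfyyrnaprn" (len 15), cursors c1@5 c4@5 c2@11 c3@15, authorship ...11....22..33
After op 4 (delete): buffer="vefvfyyrapr" (len 11), cursors c1@3 c4@3 c2@8 c3@11, authorship .......2..3
Authorship (.=original, N=cursor N): . . . . . . . 2 . . 3
Index 7: author = 2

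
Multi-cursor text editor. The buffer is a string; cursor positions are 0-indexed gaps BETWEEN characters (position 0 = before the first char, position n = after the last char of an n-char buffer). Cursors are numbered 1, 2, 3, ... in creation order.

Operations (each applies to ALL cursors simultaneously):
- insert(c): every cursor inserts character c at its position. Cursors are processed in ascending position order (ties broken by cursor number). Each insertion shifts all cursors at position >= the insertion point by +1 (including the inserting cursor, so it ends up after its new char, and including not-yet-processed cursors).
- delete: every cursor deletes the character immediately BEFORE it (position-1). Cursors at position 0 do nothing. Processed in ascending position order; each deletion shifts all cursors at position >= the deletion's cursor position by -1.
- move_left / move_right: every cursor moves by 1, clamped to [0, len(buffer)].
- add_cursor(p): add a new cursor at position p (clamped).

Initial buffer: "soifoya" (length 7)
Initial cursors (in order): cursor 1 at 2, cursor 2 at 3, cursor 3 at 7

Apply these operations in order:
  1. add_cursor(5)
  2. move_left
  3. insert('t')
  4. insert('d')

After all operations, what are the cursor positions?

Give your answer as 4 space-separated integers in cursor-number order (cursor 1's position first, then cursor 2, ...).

After op 1 (add_cursor(5)): buffer="soifoya" (len 7), cursors c1@2 c2@3 c4@5 c3@7, authorship .......
After op 2 (move_left): buffer="soifoya" (len 7), cursors c1@1 c2@2 c4@4 c3@6, authorship .......
After op 3 (insert('t')): buffer="stotiftoyta" (len 11), cursors c1@2 c2@4 c4@7 c3@10, authorship .1.2..4..3.
After op 4 (insert('d')): buffer="stdotdiftdoytda" (len 15), cursors c1@3 c2@6 c4@10 c3@14, authorship .11.22..44..33.

Answer: 3 6 14 10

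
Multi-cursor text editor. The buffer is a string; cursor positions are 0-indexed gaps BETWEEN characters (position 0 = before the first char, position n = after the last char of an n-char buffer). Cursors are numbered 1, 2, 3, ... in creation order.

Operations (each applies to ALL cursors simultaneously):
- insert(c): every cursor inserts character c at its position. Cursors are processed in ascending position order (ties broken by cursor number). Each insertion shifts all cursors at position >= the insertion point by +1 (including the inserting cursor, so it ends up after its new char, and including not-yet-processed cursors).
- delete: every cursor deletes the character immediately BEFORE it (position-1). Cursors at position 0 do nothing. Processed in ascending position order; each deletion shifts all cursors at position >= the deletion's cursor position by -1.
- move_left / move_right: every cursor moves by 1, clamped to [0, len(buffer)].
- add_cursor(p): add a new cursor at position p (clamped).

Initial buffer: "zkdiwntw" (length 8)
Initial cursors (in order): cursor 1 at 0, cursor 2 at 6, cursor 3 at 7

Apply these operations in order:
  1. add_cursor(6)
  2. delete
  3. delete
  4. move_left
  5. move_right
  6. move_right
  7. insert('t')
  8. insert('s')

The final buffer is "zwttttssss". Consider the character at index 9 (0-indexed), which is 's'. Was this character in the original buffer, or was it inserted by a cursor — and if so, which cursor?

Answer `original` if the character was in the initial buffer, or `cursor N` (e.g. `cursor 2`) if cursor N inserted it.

After op 1 (add_cursor(6)): buffer="zkdiwntw" (len 8), cursors c1@0 c2@6 c4@6 c3@7, authorship ........
After op 2 (delete): buffer="zkdiw" (len 5), cursors c1@0 c2@4 c3@4 c4@4, authorship .....
After op 3 (delete): buffer="zw" (len 2), cursors c1@0 c2@1 c3@1 c4@1, authorship ..
After op 4 (move_left): buffer="zw" (len 2), cursors c1@0 c2@0 c3@0 c4@0, authorship ..
After op 5 (move_right): buffer="zw" (len 2), cursors c1@1 c2@1 c3@1 c4@1, authorship ..
After op 6 (move_right): buffer="zw" (len 2), cursors c1@2 c2@2 c3@2 c4@2, authorship ..
After op 7 (insert('t')): buffer="zwtttt" (len 6), cursors c1@6 c2@6 c3@6 c4@6, authorship ..1234
After op 8 (insert('s')): buffer="zwttttssss" (len 10), cursors c1@10 c2@10 c3@10 c4@10, authorship ..12341234
Authorship (.=original, N=cursor N): . . 1 2 3 4 1 2 3 4
Index 9: author = 4

Answer: cursor 4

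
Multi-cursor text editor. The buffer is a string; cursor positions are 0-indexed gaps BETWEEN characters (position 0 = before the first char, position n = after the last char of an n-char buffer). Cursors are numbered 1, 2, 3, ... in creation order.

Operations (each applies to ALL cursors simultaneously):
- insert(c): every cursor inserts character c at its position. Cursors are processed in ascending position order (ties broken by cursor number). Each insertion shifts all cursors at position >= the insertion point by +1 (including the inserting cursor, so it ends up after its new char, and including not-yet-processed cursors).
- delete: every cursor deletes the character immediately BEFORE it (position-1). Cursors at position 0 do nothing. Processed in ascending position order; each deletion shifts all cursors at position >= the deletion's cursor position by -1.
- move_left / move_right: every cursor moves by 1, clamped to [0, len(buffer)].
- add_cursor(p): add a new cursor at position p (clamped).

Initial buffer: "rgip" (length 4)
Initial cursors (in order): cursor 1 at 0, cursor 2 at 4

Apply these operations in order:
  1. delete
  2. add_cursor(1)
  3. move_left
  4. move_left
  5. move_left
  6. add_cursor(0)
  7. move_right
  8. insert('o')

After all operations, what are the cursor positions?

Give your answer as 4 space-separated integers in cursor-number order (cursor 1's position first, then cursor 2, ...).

After op 1 (delete): buffer="rgi" (len 3), cursors c1@0 c2@3, authorship ...
After op 2 (add_cursor(1)): buffer="rgi" (len 3), cursors c1@0 c3@1 c2@3, authorship ...
After op 3 (move_left): buffer="rgi" (len 3), cursors c1@0 c3@0 c2@2, authorship ...
After op 4 (move_left): buffer="rgi" (len 3), cursors c1@0 c3@0 c2@1, authorship ...
After op 5 (move_left): buffer="rgi" (len 3), cursors c1@0 c2@0 c3@0, authorship ...
After op 6 (add_cursor(0)): buffer="rgi" (len 3), cursors c1@0 c2@0 c3@0 c4@0, authorship ...
After op 7 (move_right): buffer="rgi" (len 3), cursors c1@1 c2@1 c3@1 c4@1, authorship ...
After op 8 (insert('o')): buffer="roooogi" (len 7), cursors c1@5 c2@5 c3@5 c4@5, authorship .1234..

Answer: 5 5 5 5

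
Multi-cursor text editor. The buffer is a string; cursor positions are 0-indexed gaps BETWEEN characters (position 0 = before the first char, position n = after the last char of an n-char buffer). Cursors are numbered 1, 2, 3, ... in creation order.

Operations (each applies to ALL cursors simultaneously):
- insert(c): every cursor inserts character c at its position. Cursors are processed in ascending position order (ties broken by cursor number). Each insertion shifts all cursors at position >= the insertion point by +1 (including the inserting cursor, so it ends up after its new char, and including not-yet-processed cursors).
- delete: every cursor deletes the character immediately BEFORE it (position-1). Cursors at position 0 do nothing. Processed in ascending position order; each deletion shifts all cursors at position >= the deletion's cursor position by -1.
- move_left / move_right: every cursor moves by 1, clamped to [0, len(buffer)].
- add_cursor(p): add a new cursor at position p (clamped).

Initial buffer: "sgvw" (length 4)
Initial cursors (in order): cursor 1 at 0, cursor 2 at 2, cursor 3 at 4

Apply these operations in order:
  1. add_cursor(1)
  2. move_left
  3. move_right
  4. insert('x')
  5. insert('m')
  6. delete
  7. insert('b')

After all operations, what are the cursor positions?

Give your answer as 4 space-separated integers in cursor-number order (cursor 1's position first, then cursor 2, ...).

After op 1 (add_cursor(1)): buffer="sgvw" (len 4), cursors c1@0 c4@1 c2@2 c3@4, authorship ....
After op 2 (move_left): buffer="sgvw" (len 4), cursors c1@0 c4@0 c2@1 c3@3, authorship ....
After op 3 (move_right): buffer="sgvw" (len 4), cursors c1@1 c4@1 c2@2 c3@4, authorship ....
After op 4 (insert('x')): buffer="sxxgxvwx" (len 8), cursors c1@3 c4@3 c2@5 c3@8, authorship .14.2..3
After op 5 (insert('m')): buffer="sxxmmgxmvwxm" (len 12), cursors c1@5 c4@5 c2@8 c3@12, authorship .1414.22..33
After op 6 (delete): buffer="sxxgxvwx" (len 8), cursors c1@3 c4@3 c2@5 c3@8, authorship .14.2..3
After op 7 (insert('b')): buffer="sxxbbgxbvwxb" (len 12), cursors c1@5 c4@5 c2@8 c3@12, authorship .1414.22..33

Answer: 5 8 12 5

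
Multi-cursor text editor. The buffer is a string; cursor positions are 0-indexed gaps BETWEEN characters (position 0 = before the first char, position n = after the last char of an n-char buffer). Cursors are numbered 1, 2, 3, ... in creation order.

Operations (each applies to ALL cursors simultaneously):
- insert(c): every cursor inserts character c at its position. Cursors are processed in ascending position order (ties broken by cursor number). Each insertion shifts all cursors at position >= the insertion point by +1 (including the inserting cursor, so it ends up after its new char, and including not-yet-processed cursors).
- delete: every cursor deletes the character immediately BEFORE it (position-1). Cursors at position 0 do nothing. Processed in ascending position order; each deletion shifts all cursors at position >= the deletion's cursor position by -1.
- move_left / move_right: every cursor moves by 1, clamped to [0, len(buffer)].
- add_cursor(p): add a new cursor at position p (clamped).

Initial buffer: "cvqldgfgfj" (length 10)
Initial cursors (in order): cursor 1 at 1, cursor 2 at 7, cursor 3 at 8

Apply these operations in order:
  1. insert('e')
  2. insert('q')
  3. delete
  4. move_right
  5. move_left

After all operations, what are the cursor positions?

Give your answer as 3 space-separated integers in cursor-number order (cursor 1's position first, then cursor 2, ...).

After op 1 (insert('e')): buffer="cevqldgfegefj" (len 13), cursors c1@2 c2@9 c3@11, authorship .1......2.3..
After op 2 (insert('q')): buffer="ceqvqldgfeqgeqfj" (len 16), cursors c1@3 c2@11 c3@14, authorship .11......22.33..
After op 3 (delete): buffer="cevqldgfegefj" (len 13), cursors c1@2 c2@9 c3@11, authorship .1......2.3..
After op 4 (move_right): buffer="cevqldgfegefj" (len 13), cursors c1@3 c2@10 c3@12, authorship .1......2.3..
After op 5 (move_left): buffer="cevqldgfegefj" (len 13), cursors c1@2 c2@9 c3@11, authorship .1......2.3..

Answer: 2 9 11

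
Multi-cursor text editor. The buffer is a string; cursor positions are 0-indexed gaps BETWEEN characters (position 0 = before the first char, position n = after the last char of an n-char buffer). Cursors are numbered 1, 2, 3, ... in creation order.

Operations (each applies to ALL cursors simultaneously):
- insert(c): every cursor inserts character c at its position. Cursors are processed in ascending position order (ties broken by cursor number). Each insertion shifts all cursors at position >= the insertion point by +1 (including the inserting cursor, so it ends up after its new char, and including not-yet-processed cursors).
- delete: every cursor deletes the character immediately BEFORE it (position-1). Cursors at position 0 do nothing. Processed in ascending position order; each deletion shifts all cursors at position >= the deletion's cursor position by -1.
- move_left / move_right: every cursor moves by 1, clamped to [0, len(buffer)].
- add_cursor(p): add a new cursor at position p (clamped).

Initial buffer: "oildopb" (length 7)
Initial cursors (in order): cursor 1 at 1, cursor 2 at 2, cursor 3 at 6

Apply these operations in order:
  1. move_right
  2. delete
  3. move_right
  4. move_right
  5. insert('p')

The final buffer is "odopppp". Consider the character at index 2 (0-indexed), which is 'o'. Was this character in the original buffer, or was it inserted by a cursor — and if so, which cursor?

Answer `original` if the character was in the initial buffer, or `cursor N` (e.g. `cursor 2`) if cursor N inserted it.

After op 1 (move_right): buffer="oildopb" (len 7), cursors c1@2 c2@3 c3@7, authorship .......
After op 2 (delete): buffer="odop" (len 4), cursors c1@1 c2@1 c3@4, authorship ....
After op 3 (move_right): buffer="odop" (len 4), cursors c1@2 c2@2 c3@4, authorship ....
After op 4 (move_right): buffer="odop" (len 4), cursors c1@3 c2@3 c3@4, authorship ....
After op 5 (insert('p')): buffer="odopppp" (len 7), cursors c1@5 c2@5 c3@7, authorship ...12.3
Authorship (.=original, N=cursor N): . . . 1 2 . 3
Index 2: author = original

Answer: original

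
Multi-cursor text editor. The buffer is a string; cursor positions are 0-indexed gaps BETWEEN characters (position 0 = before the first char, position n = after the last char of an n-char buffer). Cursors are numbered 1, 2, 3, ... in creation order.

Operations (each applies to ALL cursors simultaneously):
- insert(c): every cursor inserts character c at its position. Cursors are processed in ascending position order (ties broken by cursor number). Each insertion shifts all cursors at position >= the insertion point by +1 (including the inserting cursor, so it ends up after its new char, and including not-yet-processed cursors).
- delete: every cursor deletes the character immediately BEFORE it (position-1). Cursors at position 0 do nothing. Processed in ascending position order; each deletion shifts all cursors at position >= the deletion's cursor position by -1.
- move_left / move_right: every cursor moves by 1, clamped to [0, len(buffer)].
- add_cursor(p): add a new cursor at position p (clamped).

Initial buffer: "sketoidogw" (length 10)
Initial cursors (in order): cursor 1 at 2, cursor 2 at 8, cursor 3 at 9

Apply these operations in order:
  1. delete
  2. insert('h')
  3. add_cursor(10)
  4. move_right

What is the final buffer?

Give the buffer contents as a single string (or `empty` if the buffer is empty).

After op 1 (delete): buffer="setoidw" (len 7), cursors c1@1 c2@6 c3@6, authorship .......
After op 2 (insert('h')): buffer="shetoidhhw" (len 10), cursors c1@2 c2@9 c3@9, authorship .1.....23.
After op 3 (add_cursor(10)): buffer="shetoidhhw" (len 10), cursors c1@2 c2@9 c3@9 c4@10, authorship .1.....23.
After op 4 (move_right): buffer="shetoidhhw" (len 10), cursors c1@3 c2@10 c3@10 c4@10, authorship .1.....23.

Answer: shetoidhhw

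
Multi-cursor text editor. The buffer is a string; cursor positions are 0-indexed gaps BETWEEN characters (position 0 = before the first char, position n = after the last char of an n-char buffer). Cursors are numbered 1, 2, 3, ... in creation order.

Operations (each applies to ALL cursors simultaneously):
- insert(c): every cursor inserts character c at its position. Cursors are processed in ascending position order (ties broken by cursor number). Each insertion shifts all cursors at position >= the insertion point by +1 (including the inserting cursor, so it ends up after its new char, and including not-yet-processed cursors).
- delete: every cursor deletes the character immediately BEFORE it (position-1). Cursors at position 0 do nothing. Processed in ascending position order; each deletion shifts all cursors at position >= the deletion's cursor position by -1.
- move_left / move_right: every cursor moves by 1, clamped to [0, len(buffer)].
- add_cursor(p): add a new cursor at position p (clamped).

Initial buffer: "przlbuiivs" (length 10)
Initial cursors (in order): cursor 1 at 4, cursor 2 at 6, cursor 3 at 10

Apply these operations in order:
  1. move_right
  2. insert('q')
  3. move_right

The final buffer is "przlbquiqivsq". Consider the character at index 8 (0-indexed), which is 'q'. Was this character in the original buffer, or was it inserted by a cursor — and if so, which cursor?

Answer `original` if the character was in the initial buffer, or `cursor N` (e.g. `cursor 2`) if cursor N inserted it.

After op 1 (move_right): buffer="przlbuiivs" (len 10), cursors c1@5 c2@7 c3@10, authorship ..........
After op 2 (insert('q')): buffer="przlbquiqivsq" (len 13), cursors c1@6 c2@9 c3@13, authorship .....1..2...3
After op 3 (move_right): buffer="przlbquiqivsq" (len 13), cursors c1@7 c2@10 c3@13, authorship .....1..2...3
Authorship (.=original, N=cursor N): . . . . . 1 . . 2 . . . 3
Index 8: author = 2

Answer: cursor 2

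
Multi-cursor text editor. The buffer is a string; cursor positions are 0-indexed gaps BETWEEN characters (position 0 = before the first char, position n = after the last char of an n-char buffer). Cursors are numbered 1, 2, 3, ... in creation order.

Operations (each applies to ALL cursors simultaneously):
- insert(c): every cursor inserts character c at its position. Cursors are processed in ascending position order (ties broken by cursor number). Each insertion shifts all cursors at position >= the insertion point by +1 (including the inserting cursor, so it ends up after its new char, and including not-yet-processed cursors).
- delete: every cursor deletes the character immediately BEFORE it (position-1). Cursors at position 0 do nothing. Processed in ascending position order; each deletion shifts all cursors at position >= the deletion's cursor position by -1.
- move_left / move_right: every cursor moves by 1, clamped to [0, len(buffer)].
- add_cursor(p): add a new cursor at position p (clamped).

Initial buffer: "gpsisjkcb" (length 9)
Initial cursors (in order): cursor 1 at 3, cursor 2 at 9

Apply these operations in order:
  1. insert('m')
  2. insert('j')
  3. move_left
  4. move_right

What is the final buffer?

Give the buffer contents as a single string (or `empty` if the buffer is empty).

Answer: gpsmjisjkcbmj

Derivation:
After op 1 (insert('m')): buffer="gpsmisjkcbm" (len 11), cursors c1@4 c2@11, authorship ...1......2
After op 2 (insert('j')): buffer="gpsmjisjkcbmj" (len 13), cursors c1@5 c2@13, authorship ...11......22
After op 3 (move_left): buffer="gpsmjisjkcbmj" (len 13), cursors c1@4 c2@12, authorship ...11......22
After op 4 (move_right): buffer="gpsmjisjkcbmj" (len 13), cursors c1@5 c2@13, authorship ...11......22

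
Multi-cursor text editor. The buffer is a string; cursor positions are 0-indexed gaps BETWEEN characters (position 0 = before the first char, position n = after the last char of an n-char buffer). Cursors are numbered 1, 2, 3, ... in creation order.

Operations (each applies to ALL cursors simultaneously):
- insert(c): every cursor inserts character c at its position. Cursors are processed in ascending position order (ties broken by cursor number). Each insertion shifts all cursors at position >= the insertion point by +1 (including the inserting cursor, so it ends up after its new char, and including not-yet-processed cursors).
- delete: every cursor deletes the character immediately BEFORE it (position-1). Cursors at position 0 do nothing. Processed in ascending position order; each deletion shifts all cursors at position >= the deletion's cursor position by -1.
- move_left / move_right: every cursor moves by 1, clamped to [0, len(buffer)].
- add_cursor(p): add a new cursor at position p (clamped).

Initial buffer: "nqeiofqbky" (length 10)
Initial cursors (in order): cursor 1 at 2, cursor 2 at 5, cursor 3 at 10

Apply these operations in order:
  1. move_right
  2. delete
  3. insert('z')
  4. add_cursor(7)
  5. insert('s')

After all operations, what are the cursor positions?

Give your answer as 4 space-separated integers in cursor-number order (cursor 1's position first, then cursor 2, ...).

Answer: 4 8 14 10

Derivation:
After op 1 (move_right): buffer="nqeiofqbky" (len 10), cursors c1@3 c2@6 c3@10, authorship ..........
After op 2 (delete): buffer="nqioqbk" (len 7), cursors c1@2 c2@4 c3@7, authorship .......
After op 3 (insert('z')): buffer="nqziozqbkz" (len 10), cursors c1@3 c2@6 c3@10, authorship ..1..2...3
After op 4 (add_cursor(7)): buffer="nqziozqbkz" (len 10), cursors c1@3 c2@6 c4@7 c3@10, authorship ..1..2...3
After op 5 (insert('s')): buffer="nqzsiozsqsbkzs" (len 14), cursors c1@4 c2@8 c4@10 c3@14, authorship ..11..22.4..33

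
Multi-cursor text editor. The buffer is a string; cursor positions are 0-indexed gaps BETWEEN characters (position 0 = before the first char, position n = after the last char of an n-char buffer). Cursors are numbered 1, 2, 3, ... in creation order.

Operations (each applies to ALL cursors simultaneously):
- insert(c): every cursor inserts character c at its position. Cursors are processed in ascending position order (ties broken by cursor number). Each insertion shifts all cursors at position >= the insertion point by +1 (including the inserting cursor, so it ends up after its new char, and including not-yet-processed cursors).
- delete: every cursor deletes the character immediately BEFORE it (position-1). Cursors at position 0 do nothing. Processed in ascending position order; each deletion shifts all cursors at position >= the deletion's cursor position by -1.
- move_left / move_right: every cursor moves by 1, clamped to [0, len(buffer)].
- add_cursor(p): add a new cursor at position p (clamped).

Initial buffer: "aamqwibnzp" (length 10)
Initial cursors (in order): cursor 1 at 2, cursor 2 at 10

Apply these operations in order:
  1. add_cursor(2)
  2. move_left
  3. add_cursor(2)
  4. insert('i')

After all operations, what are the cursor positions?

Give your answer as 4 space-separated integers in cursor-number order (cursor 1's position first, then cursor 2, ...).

Answer: 3 13 3 5

Derivation:
After op 1 (add_cursor(2)): buffer="aamqwibnzp" (len 10), cursors c1@2 c3@2 c2@10, authorship ..........
After op 2 (move_left): buffer="aamqwibnzp" (len 10), cursors c1@1 c3@1 c2@9, authorship ..........
After op 3 (add_cursor(2)): buffer="aamqwibnzp" (len 10), cursors c1@1 c3@1 c4@2 c2@9, authorship ..........
After op 4 (insert('i')): buffer="aiiaimqwibnzip" (len 14), cursors c1@3 c3@3 c4@5 c2@13, authorship .13.4.......2.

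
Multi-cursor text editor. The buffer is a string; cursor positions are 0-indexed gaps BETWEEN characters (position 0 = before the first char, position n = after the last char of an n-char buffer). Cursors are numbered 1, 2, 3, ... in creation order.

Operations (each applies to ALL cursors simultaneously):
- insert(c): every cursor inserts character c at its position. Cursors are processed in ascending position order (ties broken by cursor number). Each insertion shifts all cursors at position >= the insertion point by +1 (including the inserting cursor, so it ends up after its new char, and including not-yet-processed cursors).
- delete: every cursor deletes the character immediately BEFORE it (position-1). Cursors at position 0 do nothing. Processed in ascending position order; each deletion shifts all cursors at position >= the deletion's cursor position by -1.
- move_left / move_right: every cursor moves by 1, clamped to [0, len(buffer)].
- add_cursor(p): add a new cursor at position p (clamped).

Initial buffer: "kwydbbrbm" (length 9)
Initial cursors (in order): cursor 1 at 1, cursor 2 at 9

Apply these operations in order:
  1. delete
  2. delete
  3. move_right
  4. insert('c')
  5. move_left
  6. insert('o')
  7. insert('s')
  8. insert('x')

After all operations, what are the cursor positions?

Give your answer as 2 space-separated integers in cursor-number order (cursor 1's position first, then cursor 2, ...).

Answer: 4 13

Derivation:
After op 1 (delete): buffer="wydbbrb" (len 7), cursors c1@0 c2@7, authorship .......
After op 2 (delete): buffer="wydbbr" (len 6), cursors c1@0 c2@6, authorship ......
After op 3 (move_right): buffer="wydbbr" (len 6), cursors c1@1 c2@6, authorship ......
After op 4 (insert('c')): buffer="wcydbbrc" (len 8), cursors c1@2 c2@8, authorship .1.....2
After op 5 (move_left): buffer="wcydbbrc" (len 8), cursors c1@1 c2@7, authorship .1.....2
After op 6 (insert('o')): buffer="wocydbbroc" (len 10), cursors c1@2 c2@9, authorship .11.....22
After op 7 (insert('s')): buffer="woscydbbrosc" (len 12), cursors c1@3 c2@11, authorship .111.....222
After op 8 (insert('x')): buffer="wosxcydbbrosxc" (len 14), cursors c1@4 c2@13, authorship .1111.....2222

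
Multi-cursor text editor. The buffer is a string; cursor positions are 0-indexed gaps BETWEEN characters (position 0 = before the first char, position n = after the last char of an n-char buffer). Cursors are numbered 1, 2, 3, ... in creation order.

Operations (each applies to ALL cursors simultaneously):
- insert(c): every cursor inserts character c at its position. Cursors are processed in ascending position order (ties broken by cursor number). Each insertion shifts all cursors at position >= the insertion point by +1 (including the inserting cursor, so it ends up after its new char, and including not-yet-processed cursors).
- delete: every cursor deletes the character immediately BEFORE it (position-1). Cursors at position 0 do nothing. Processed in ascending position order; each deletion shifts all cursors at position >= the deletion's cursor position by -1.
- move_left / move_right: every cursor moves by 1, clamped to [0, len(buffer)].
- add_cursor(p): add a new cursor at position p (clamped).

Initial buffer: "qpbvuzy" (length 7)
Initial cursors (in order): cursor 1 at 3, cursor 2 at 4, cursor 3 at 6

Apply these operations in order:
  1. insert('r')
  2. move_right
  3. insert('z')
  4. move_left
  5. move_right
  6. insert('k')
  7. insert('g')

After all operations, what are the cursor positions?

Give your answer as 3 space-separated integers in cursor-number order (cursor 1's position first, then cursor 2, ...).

Answer: 8 13 19

Derivation:
After op 1 (insert('r')): buffer="qpbrvruzry" (len 10), cursors c1@4 c2@6 c3@9, authorship ...1.2..3.
After op 2 (move_right): buffer="qpbrvruzry" (len 10), cursors c1@5 c2@7 c3@10, authorship ...1.2..3.
After op 3 (insert('z')): buffer="qpbrvzruzzryz" (len 13), cursors c1@6 c2@9 c3@13, authorship ...1.12.2.3.3
After op 4 (move_left): buffer="qpbrvzruzzryz" (len 13), cursors c1@5 c2@8 c3@12, authorship ...1.12.2.3.3
After op 5 (move_right): buffer="qpbrvzruzzryz" (len 13), cursors c1@6 c2@9 c3@13, authorship ...1.12.2.3.3
After op 6 (insert('k')): buffer="qpbrvzkruzkzryzk" (len 16), cursors c1@7 c2@11 c3@16, authorship ...1.112.22.3.33
After op 7 (insert('g')): buffer="qpbrvzkgruzkgzryzkg" (len 19), cursors c1@8 c2@13 c3@19, authorship ...1.1112.222.3.333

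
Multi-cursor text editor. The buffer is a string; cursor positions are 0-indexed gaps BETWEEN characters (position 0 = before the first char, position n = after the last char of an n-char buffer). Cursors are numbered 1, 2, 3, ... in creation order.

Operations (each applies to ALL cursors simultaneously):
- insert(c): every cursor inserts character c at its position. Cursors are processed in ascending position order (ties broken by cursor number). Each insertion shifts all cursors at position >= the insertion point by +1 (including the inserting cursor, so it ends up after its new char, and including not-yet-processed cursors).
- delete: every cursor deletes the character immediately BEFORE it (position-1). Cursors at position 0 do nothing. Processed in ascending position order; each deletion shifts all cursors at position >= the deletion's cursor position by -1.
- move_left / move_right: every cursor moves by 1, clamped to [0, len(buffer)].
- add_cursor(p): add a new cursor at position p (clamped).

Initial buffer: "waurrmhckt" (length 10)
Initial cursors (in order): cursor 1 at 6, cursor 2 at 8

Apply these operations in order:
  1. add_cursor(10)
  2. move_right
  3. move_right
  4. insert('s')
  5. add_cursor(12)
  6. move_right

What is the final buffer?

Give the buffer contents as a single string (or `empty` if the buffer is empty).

Answer: waurrmhcsktss

Derivation:
After op 1 (add_cursor(10)): buffer="waurrmhckt" (len 10), cursors c1@6 c2@8 c3@10, authorship ..........
After op 2 (move_right): buffer="waurrmhckt" (len 10), cursors c1@7 c2@9 c3@10, authorship ..........
After op 3 (move_right): buffer="waurrmhckt" (len 10), cursors c1@8 c2@10 c3@10, authorship ..........
After op 4 (insert('s')): buffer="waurrmhcsktss" (len 13), cursors c1@9 c2@13 c3@13, authorship ........1..23
After op 5 (add_cursor(12)): buffer="waurrmhcsktss" (len 13), cursors c1@9 c4@12 c2@13 c3@13, authorship ........1..23
After op 6 (move_right): buffer="waurrmhcsktss" (len 13), cursors c1@10 c2@13 c3@13 c4@13, authorship ........1..23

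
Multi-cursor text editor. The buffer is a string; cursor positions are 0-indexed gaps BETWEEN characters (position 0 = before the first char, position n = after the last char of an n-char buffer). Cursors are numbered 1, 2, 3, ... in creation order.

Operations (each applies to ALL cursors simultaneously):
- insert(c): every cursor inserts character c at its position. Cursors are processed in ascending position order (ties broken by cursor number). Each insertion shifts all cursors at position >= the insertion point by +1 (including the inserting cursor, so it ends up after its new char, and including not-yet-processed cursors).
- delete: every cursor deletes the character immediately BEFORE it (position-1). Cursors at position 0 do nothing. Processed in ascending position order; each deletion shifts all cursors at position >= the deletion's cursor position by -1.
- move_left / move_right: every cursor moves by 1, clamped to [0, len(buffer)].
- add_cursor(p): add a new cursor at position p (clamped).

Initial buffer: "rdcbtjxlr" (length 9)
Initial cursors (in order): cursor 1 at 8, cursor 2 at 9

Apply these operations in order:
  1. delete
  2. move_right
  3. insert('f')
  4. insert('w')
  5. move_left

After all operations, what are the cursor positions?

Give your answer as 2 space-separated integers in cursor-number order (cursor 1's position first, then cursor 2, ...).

After op 1 (delete): buffer="rdcbtjx" (len 7), cursors c1@7 c2@7, authorship .......
After op 2 (move_right): buffer="rdcbtjx" (len 7), cursors c1@7 c2@7, authorship .......
After op 3 (insert('f')): buffer="rdcbtjxff" (len 9), cursors c1@9 c2@9, authorship .......12
After op 4 (insert('w')): buffer="rdcbtjxffww" (len 11), cursors c1@11 c2@11, authorship .......1212
After op 5 (move_left): buffer="rdcbtjxffww" (len 11), cursors c1@10 c2@10, authorship .......1212

Answer: 10 10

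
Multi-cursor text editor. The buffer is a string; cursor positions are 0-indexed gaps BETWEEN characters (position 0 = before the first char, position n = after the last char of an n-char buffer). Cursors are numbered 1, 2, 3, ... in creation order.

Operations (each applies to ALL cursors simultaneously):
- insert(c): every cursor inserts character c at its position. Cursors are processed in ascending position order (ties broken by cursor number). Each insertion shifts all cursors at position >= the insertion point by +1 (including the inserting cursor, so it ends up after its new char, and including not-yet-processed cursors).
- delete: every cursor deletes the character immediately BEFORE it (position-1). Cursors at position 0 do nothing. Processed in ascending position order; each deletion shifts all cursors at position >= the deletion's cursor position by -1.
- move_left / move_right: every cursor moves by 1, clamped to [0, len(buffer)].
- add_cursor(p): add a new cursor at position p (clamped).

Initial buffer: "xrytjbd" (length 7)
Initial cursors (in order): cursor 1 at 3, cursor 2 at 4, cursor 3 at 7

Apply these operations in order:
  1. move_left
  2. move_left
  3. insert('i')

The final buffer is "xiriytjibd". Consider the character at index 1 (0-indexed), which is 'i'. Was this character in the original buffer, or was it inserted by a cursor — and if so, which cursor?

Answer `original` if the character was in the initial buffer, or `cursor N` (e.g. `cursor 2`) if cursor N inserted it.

Answer: cursor 1

Derivation:
After op 1 (move_left): buffer="xrytjbd" (len 7), cursors c1@2 c2@3 c3@6, authorship .......
After op 2 (move_left): buffer="xrytjbd" (len 7), cursors c1@1 c2@2 c3@5, authorship .......
After op 3 (insert('i')): buffer="xiriytjibd" (len 10), cursors c1@2 c2@4 c3@8, authorship .1.2...3..
Authorship (.=original, N=cursor N): . 1 . 2 . . . 3 . .
Index 1: author = 1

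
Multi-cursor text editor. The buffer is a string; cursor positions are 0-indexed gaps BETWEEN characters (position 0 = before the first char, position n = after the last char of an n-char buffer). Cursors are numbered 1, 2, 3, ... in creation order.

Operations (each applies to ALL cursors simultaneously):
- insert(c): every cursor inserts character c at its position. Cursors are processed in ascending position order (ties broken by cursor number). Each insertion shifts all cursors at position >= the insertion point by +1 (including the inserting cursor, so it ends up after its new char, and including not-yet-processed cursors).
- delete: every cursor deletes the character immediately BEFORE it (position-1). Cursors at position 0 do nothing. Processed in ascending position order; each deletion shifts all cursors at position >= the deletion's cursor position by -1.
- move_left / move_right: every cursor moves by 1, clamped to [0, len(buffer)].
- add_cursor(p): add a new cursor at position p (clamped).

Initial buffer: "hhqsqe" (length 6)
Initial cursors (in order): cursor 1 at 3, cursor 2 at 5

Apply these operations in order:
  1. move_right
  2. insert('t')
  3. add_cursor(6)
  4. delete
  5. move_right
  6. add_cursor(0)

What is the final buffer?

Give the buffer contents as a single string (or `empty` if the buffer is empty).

Answer: hhqse

Derivation:
After op 1 (move_right): buffer="hhqsqe" (len 6), cursors c1@4 c2@6, authorship ......
After op 2 (insert('t')): buffer="hhqstqet" (len 8), cursors c1@5 c2@8, authorship ....1..2
After op 3 (add_cursor(6)): buffer="hhqstqet" (len 8), cursors c1@5 c3@6 c2@8, authorship ....1..2
After op 4 (delete): buffer="hhqse" (len 5), cursors c1@4 c3@4 c2@5, authorship .....
After op 5 (move_right): buffer="hhqse" (len 5), cursors c1@5 c2@5 c3@5, authorship .....
After op 6 (add_cursor(0)): buffer="hhqse" (len 5), cursors c4@0 c1@5 c2@5 c3@5, authorship .....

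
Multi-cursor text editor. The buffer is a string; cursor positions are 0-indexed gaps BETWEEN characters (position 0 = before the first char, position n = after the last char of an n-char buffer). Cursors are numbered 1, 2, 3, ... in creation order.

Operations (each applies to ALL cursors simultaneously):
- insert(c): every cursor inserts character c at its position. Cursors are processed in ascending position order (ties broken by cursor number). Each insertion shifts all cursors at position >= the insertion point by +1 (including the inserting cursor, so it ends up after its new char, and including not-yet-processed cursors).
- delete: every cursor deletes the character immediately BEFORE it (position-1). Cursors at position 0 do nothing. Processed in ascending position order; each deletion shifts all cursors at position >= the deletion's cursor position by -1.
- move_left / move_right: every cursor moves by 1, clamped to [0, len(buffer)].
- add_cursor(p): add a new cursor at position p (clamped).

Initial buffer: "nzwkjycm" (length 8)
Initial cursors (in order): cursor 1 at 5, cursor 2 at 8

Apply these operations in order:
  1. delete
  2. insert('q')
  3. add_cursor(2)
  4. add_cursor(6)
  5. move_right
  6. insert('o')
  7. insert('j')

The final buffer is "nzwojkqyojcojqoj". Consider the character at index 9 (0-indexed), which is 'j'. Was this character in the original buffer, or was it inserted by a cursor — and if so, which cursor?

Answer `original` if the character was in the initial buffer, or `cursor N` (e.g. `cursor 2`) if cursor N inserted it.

After op 1 (delete): buffer="nzwkyc" (len 6), cursors c1@4 c2@6, authorship ......
After op 2 (insert('q')): buffer="nzwkqycq" (len 8), cursors c1@5 c2@8, authorship ....1..2
After op 3 (add_cursor(2)): buffer="nzwkqycq" (len 8), cursors c3@2 c1@5 c2@8, authorship ....1..2
After op 4 (add_cursor(6)): buffer="nzwkqycq" (len 8), cursors c3@2 c1@5 c4@6 c2@8, authorship ....1..2
After op 5 (move_right): buffer="nzwkqycq" (len 8), cursors c3@3 c1@6 c4@7 c2@8, authorship ....1..2
After op 6 (insert('o')): buffer="nzwokqyocoqo" (len 12), cursors c3@4 c1@8 c4@10 c2@12, authorship ...3.1.1.422
After op 7 (insert('j')): buffer="nzwojkqyojcojqoj" (len 16), cursors c3@5 c1@10 c4@13 c2@16, authorship ...33.1.11.44222
Authorship (.=original, N=cursor N): . . . 3 3 . 1 . 1 1 . 4 4 2 2 2
Index 9: author = 1

Answer: cursor 1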